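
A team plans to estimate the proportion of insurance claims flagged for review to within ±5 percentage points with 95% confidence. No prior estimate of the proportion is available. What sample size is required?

385

For a proportion with margin E = 0.05 at 95% confidence, z = 1.960.
With no prior estimate, use p = 0.5, which maximizes p(1−p) at 0.25.
n = 0.25 × (z/E)² = 0.25 × (1.960/0.05)² = 384.16
Round up: n = 385.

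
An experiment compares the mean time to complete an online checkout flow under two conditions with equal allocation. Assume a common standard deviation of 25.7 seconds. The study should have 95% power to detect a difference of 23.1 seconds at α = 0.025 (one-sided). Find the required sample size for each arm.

33 per group

For two equal groups, n per group = 2·((z_α + z_β)·σ/δ)².
z_α = 1.960; z_β = 1.645 (power 95%).
n = 2 × (3.605 × 25.7 / 23.1)² = 2 × 16.09 = 32.18
Round up: n = 33 per group.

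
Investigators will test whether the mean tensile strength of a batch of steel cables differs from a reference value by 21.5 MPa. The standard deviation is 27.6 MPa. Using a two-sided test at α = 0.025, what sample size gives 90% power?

For a one-sample z-test, n = ((z_{α/2} + z_β)·σ/δ)².
z_{α/2} = 2.241 (two-sided α = 0.025); z_β = 1.282 (power 90% → β = 0.1).
n = (3.523 × 27.6 / 21.5)² = 20.45
Round up: n = 21.

21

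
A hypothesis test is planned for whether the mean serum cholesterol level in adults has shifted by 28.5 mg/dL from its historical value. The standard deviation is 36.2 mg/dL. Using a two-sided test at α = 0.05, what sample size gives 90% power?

17

For a one-sample z-test, n = ((z_{α/2} + z_β)·σ/δ)².
z_{α/2} = 1.960 (two-sided α = 0.05); z_β = 1.282 (power 90% → β = 0.1).
n = (3.242 × 36.2 / 28.5)² = 16.96
Round up: n = 17.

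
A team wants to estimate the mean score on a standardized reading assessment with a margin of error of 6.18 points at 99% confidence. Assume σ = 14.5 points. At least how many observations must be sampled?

For a mean, the margin of error is E = z·σ/√n, so n = (zσ/E)².
At 99% confidence, z = 2.576.
n = (2.576 × 14.5 / 6.18)² = 36.53
Round up: n = 37.

37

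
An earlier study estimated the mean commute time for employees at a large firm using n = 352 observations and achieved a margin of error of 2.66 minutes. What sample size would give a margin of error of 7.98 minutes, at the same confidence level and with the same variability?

Margin of error scales as 1/√n, so n₂ = n₁·(E₁/E₂)².
n₂ = 352 × (2.66/7.98)² = 352 × 0.1111 = 39.11
Round up: n₂ = 40.

40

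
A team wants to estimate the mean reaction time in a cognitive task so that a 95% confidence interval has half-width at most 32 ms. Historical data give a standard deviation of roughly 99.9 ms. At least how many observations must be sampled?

n = 38

For a mean, the margin of error is E = z·σ/√n, so n = (zσ/E)².
At 95% confidence, z = 1.960.
n = (1.960 × 99.9 / 32)² = 37.44
Round up: n = 38.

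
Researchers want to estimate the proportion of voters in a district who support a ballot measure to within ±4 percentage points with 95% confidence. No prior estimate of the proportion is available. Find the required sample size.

For a proportion with margin E = 0.04 at 95% confidence, z = 1.960.
With no prior estimate, use p = 0.5, which maximizes p(1−p) at 0.25.
n = 0.25 × (z/E)² = 0.25 × (1.960/0.04)² = 600.25
Round up: n = 601.

601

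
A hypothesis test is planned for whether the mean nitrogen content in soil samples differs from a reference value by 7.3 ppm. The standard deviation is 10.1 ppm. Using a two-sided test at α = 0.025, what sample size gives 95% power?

29

For a one-sample z-test, n = ((z_{α/2} + z_β)·σ/δ)².
z_{α/2} = 2.241 (two-sided α = 0.025); z_β = 1.645 (power 95% → β = 0.05).
n = (3.886 × 10.1 / 7.3)² = 28.91
Round up: n = 29.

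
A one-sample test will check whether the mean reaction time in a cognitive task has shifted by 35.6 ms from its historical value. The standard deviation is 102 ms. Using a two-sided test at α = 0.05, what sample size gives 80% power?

65

For a one-sample z-test, n = ((z_{α/2} + z_β)·σ/δ)².
z_{α/2} = 1.960 (two-sided α = 0.05); z_β = 0.842 (power 80% → β = 0.2).
n = (2.802 × 102 / 35.6)² = 64.45
Round up: n = 65.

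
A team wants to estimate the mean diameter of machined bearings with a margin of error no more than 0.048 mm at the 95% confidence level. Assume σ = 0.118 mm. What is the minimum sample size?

For a mean, the margin of error is E = z·σ/√n, so n = (zσ/E)².
At 95% confidence, z = 1.960.
n = (1.960 × 0.118 / 0.048)² = 23.22
Round up: n = 24.

24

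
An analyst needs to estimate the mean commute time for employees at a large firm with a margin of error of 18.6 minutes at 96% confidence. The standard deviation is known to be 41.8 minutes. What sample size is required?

For a mean, the margin of error is E = z·σ/√n, so n = (zσ/E)².
At 96% confidence, z = 2.054.
n = (2.054 × 41.8 / 18.6)² = 21.31
Round up: n = 22.

22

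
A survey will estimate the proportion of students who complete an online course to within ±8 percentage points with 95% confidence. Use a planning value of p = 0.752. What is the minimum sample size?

For a proportion with margin E = 0.08 at 95% confidence, z = 1.960.
n = p̂(1−p̂)(z/E)² = 0.752 × 0.248 × (1.960/0.08)² = 111.94
Round up: n = 112.

112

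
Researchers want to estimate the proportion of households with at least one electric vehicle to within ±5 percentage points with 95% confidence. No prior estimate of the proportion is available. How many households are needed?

For a proportion with margin E = 0.05 at 95% confidence, z = 1.960.
With no prior estimate, use p = 0.5, which maximizes p(1−p) at 0.25.
n = 0.25 × (z/E)² = 0.25 × (1.960/0.05)² = 384.16
Round up: n = 385.

385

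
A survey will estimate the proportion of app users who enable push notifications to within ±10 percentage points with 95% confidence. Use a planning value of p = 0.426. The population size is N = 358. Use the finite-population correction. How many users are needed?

For a proportion with margin E = 0.1 at 95% confidence, z = 1.960.
n = p̂(1−p̂)(z/E)² = 0.426 × 0.574 × (1.960/0.1)² = 93.94 — call this n₀.
Finite-population correction with N = 358: n = n₀ / (1 + (n₀−1)/N) = 93.94 / 1.26 = 74.56
Round up: n = 75.

75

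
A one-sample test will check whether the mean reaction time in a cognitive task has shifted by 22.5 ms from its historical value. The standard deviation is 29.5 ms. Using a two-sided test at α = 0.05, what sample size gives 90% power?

n = 19

For a one-sample z-test, n = ((z_{α/2} + z_β)·σ/δ)².
z_{α/2} = 1.960 (two-sided α = 0.05); z_β = 1.282 (power 90% → β = 0.1).
n = (3.242 × 29.5 / 22.5)² = 18.07
Round up: n = 19.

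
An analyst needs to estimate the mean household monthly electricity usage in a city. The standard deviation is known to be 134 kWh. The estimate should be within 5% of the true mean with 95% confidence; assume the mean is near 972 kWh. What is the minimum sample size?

For a mean, the margin of error is E = z·σ/√n, so n = (zσ/E)².
At 95% confidence, z = 1.960.
E = 5% of 972 = 48.6 kWh.
n = (1.960 × 134 / 48.6)² = 29.20
Round up: n = 30.

30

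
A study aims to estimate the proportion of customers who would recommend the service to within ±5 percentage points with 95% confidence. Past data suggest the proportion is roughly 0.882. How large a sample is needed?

For a proportion with margin E = 0.05 at 95% confidence, z = 1.960.
n = p̂(1−p̂)(z/E)² = 0.882 × 0.118 × (1.960/0.05)² = 159.93
Round up: n = 160.

160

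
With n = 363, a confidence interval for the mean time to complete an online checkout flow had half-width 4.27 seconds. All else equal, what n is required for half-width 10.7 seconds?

n = 58

Margin of error scales as 1/√n, so n₂ = n₁·(E₁/E₂)².
n₂ = 363 × (4.27/10.7)² = 363 × 0.1593 = 57.83
Round up: n₂ = 58.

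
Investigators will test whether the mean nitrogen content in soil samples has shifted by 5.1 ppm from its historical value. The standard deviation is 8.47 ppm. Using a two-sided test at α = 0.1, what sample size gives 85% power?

n = 20

For a one-sample z-test, n = ((z_{α/2} + z_β)·σ/δ)².
z_{α/2} = 1.645 (two-sided α = 0.1); z_β = 1.036 (power 85% → β = 0.15).
n = (2.681 × 8.47 / 5.1)² = 19.83
Round up: n = 20.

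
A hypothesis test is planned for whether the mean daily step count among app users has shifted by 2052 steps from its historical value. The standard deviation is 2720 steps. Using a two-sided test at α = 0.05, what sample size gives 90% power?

19

For a one-sample z-test, n = ((z_{α/2} + z_β)·σ/δ)².
z_{α/2} = 1.960 (two-sided α = 0.05); z_β = 1.282 (power 90% → β = 0.1).
n = (3.242 × 2720 / 2052)² = 18.47
Round up: n = 19.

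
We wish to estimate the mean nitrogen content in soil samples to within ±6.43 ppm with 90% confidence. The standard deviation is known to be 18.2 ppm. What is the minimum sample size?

22

For a mean, the margin of error is E = z·σ/√n, so n = (zσ/E)².
At 90% confidence, z = 1.645.
n = (1.645 × 18.2 / 6.43)² = 21.68
Round up: n = 22.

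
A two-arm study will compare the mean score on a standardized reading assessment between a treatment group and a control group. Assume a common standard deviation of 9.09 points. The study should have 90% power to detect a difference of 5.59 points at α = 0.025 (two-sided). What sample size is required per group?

For two equal groups, n per group = 2·((z_{α/2} + z_β)·σ/δ)².
z_{α/2} = 2.241; z_β = 1.282 (power 90%).
n = 2 × (3.523 × 9.09 / 5.59)² = 2 × 32.82 = 65.64
Round up: n = 66 per group.

66 per group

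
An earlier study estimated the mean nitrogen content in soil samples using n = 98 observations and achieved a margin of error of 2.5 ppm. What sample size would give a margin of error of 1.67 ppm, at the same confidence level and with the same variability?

220

Margin of error scales as 1/√n, so n₂ = n₁·(E₁/E₂)².
n₂ = 98 × (2.5/1.67)² = 98 × 2.241 = 219.62
Round up: n₂ = 220.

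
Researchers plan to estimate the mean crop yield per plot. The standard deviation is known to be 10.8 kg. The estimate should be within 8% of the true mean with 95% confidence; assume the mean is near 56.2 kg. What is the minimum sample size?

For a mean, the margin of error is E = z·σ/√n, so n = (zσ/E)².
At 95% confidence, z = 1.960.
E = 8% of 56.2 = 4.496 kg.
n = (1.960 × 10.8 / 4.496)² = 22.17
Round up: n = 23.

23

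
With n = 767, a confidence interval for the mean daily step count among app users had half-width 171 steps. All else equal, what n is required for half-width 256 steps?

n = 343

Margin of error scales as 1/√n, so n₂ = n₁·(E₁/E₂)².
n₂ = 767 × (171/256)² = 767 × 0.4462 = 342.24
Round up: n₂ = 343.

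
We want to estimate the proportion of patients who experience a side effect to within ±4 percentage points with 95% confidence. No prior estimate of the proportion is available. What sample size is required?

n = 601

For a proportion with margin E = 0.04 at 95% confidence, z = 1.960.
With no prior estimate, use p = 0.5, which maximizes p(1−p) at 0.25.
n = 0.25 × (z/E)² = 0.25 × (1.960/0.04)² = 600.25
Round up: n = 601.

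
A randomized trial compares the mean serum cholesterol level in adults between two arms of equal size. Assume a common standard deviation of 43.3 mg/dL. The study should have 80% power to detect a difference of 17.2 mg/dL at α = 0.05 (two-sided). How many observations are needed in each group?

For two equal groups, n per group = 2·((z_{α/2} + z_β)·σ/δ)².
z_{α/2} = 1.960; z_β = 0.842 (power 80%).
n = 2 × (2.802 × 43.3 / 17.2)² = 2 × 49.76 = 99.52
Round up: n = 100 per group.

100 per group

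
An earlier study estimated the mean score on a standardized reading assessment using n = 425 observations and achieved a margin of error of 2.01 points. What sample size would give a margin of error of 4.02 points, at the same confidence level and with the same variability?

107

Margin of error scales as 1/√n, so n₂ = n₁·(E₁/E₂)².
n₂ = 425 × (2.01/4.02)² = 425 × 0.25 = 106.25
Round up: n₂ = 107.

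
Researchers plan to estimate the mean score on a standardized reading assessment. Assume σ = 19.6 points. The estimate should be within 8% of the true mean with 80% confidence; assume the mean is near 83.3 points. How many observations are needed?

For a mean, the margin of error is E = z·σ/√n, so n = (zσ/E)².
At 80% confidence, z = 1.282.
E = 8% of 83.3 = 6.664 points.
n = (1.282 × 19.6 / 6.664)² = 14.22
Round up: n = 15.

15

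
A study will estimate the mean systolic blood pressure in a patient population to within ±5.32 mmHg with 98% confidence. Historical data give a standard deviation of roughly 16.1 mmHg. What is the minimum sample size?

For a mean, the margin of error is E = z·σ/√n, so n = (zσ/E)².
At 98% confidence, z = 2.326.
n = (2.326 × 16.1 / 5.32)² = 49.55
Round up: n = 50.

50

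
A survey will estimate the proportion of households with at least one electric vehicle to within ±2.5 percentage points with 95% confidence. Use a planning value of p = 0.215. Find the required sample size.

n = 1038

For a proportion with margin E = 0.025 at 95% confidence, z = 1.960.
n = p̂(1−p̂)(z/E)² = 0.215 × 0.785 × (1.960/0.025)² = 1037.39
Round up: n = 1038.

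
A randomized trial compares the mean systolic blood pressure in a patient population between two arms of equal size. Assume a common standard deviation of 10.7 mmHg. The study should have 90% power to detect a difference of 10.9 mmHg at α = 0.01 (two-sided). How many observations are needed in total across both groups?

58 total

For two equal groups, n per group = 2·((z_{α/2} + z_β)·σ/δ)².
z_{α/2} = 2.576; z_β = 1.282 (power 90%).
n = 2 × (3.858 × 10.7 / 10.9)² = 2 × 14.34 = 28.68
Round up: n = 29 per group.
Total across both groups: 2 × 29 = 58.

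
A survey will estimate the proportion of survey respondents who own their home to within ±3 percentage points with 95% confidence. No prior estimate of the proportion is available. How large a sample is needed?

For a proportion with margin E = 0.03 at 95% confidence, z = 1.960.
With no prior estimate, use p = 0.5, which maximizes p(1−p) at 0.25.
n = 0.25 × (z/E)² = 0.25 × (1.960/0.03)² = 1067.11
Round up: n = 1068.

1068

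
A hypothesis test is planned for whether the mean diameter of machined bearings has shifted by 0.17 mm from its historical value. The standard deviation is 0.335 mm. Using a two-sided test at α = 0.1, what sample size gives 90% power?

34

For a one-sample z-test, n = ((z_{α/2} + z_β)·σ/δ)².
z_{α/2} = 1.645 (two-sided α = 0.1); z_β = 1.282 (power 90% → β = 0.1).
n = (2.927 × 0.335 / 0.17)² = 33.27
Round up: n = 34.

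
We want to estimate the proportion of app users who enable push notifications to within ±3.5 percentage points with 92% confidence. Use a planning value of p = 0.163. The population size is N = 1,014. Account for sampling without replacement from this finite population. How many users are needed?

n = 256

For a proportion with margin E = 0.035 at 92% confidence, z = 1.751.
n = p̂(1−p̂)(z/E)² = 0.163 × 0.837 × (1.751/0.035)² = 341.47 — call this n₀.
Finite-population correction with N = 1,014: n = n₀ / (1 + (n₀−1)/N) = 341.47 / 1.336 = 255.59
Round up: n = 256.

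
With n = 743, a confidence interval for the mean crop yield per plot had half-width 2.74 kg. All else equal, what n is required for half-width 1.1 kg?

Margin of error scales as 1/√n, so n₂ = n₁·(E₁/E₂)².
n₂ = 743 × (2.74/1.1)² = 743 × 6.205 = 4610.31
Round up: n₂ = 4611.

n = 4611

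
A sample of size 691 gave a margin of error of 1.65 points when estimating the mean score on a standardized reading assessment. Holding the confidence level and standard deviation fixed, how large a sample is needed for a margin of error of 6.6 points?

Margin of error scales as 1/√n, so n₂ = n₁·(E₁/E₂)².
n₂ = 691 × (1.65/6.6)² = 691 × 0.0625 = 43.19
Round up: n₂ = 44.

44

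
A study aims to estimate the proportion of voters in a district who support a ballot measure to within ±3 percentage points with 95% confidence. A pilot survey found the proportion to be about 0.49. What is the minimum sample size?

n = 1067

For a proportion with margin E = 0.03 at 95% confidence, z = 1.960.
n = p̂(1−p̂)(z/E)² = 0.49 × 0.51 × (1.960/0.03)² = 1066.68
Round up: n = 1067.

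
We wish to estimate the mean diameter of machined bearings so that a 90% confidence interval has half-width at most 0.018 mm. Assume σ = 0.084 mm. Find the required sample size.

For a mean, the margin of error is E = z·σ/√n, so n = (zσ/E)².
At 90% confidence, z = 1.645.
n = (1.645 × 0.084 / 0.018)² = 58.93
Round up: n = 59.

n = 59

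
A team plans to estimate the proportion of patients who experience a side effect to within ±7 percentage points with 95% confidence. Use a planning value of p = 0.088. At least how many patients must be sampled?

63

For a proportion with margin E = 0.07 at 95% confidence, z = 1.960.
n = p̂(1−p̂)(z/E)² = 0.088 × 0.912 × (1.960/0.07)² = 62.92
Round up: n = 63.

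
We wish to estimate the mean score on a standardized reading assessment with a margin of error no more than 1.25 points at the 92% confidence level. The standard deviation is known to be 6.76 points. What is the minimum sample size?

For a mean, the margin of error is E = z·σ/√n, so n = (zσ/E)².
At 92% confidence, z = 1.751.
n = (1.751 × 6.76 / 1.25)² = 89.67
Round up: n = 90.

90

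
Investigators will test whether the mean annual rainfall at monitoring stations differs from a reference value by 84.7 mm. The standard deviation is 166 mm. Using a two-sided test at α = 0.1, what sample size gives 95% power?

For a one-sample z-test, n = ((z_{α/2} + z_β)·σ/δ)².
z_{α/2} = 1.645 (two-sided α = 0.1); z_β = 1.645 (power 95% → β = 0.05).
n = (3.290 × 166 / 84.7)² = 41.58
Round up: n = 42.

42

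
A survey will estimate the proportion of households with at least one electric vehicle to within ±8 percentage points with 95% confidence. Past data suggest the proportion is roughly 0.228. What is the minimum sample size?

For a proportion with margin E = 0.08 at 95% confidence, z = 1.960.
n = p̂(1−p̂)(z/E)² = 0.228 × 0.772 × (1.960/0.08)² = 105.65
Round up: n = 106.

106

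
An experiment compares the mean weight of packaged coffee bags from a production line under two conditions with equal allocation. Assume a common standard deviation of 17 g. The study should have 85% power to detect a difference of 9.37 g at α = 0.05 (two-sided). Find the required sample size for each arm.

For two equal groups, n per group = 2·((z_{α/2} + z_β)·σ/δ)².
z_{α/2} = 1.960; z_β = 1.036 (power 85%).
n = 2 × (2.996 × 17 / 9.37)² = 2 × 29.55 = 59.10
Round up: n = 60 per group.

60 per group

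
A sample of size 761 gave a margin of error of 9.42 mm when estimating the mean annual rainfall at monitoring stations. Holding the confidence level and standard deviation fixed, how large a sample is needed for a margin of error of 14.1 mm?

Margin of error scales as 1/√n, so n₂ = n₁·(E₁/E₂)².
n₂ = 761 × (9.42/14.1)² = 761 × 0.4463 = 339.63
Round up: n₂ = 340.

n = 340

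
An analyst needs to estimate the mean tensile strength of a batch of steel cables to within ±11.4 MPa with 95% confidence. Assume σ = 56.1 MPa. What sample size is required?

For a mean, the margin of error is E = z·σ/√n, so n = (zσ/E)².
At 95% confidence, z = 1.960.
n = (1.960 × 56.1 / 11.4)² = 93.03
Round up: n = 94.

94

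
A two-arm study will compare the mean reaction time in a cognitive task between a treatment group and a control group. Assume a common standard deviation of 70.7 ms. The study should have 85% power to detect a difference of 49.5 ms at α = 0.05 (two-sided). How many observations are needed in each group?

37 per group

For two equal groups, n per group = 2·((z_{α/2} + z_β)·σ/δ)².
z_{α/2} = 1.960; z_β = 1.036 (power 85%).
n = 2 × (2.996 × 70.7 / 49.5)² = 2 × 18.31 = 36.62
Round up: n = 37 per group.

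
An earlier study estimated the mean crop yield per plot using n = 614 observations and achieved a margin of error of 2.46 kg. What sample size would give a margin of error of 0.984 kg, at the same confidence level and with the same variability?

3838

Margin of error scales as 1/√n, so n₂ = n₁·(E₁/E₂)².
n₂ = 614 × (2.46/0.984)² = 614 × 6.25 = 3837.50
Round up: n₂ = 3838.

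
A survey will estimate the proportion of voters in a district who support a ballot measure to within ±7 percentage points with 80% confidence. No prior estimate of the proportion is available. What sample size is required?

n = 84

For a proportion with margin E = 0.07 at 80% confidence, z = 1.282.
With no prior estimate, use p = 0.5, which maximizes p(1−p) at 0.25.
n = 0.25 × (z/E)² = 0.25 × (1.282/0.07)² = 83.85
Round up: n = 84.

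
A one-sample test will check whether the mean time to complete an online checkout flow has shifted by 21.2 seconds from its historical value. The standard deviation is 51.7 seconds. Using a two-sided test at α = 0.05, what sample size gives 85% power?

For a one-sample z-test, n = ((z_{α/2} + z_β)·σ/δ)².
z_{α/2} = 1.960 (two-sided α = 0.05); z_β = 1.036 (power 85% → β = 0.15).
n = (2.996 × 51.7 / 21.2)² = 53.38
Round up: n = 54.

54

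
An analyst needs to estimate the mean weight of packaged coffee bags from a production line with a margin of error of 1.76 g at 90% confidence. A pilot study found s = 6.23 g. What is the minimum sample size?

For a mean, the margin of error is E = z·σ/√n, so n = (zσ/E)².
At 90% confidence, z = 1.645.
n = (1.645 × 6.23 / 1.76)² = 33.91
Round up: n = 34.

34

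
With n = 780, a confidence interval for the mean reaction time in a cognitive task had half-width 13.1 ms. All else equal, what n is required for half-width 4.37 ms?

Margin of error scales as 1/√n, so n₂ = n₁·(E₁/E₂)².
n₂ = 780 × (13.1/4.37)² = 780 × 8.986 = 7009.08
Round up: n₂ = 7010.

n = 7010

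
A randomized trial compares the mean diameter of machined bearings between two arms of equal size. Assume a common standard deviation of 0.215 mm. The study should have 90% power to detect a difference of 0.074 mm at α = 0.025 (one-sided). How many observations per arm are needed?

For two equal groups, n per group = 2·((z_α + z_β)·σ/δ)².
z_α = 1.960; z_β = 1.282 (power 90%).
n = 2 × (3.242 × 0.215 / 0.074)² = 2 × 88.72 = 177.44
Round up: n = 178 per group.

178 per group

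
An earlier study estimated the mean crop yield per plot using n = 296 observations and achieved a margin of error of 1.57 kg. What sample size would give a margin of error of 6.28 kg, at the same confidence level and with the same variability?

Margin of error scales as 1/√n, so n₂ = n₁·(E₁/E₂)².
n₂ = 296 × (1.57/6.28)² = 296 × 0.0625 = 18.50
Round up: n₂ = 19.

n = 19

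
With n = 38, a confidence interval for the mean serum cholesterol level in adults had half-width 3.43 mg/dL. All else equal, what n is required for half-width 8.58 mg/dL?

7

Margin of error scales as 1/√n, so n₂ = n₁·(E₁/E₂)².
n₂ = 38 × (3.43/8.58)² = 38 × 0.1598 = 6.07
Round up: n₂ = 7.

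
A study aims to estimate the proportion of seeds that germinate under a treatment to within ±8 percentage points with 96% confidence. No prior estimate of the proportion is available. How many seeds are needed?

n = 165

For a proportion with margin E = 0.08 at 96% confidence, z = 2.054.
With no prior estimate, use p = 0.5, which maximizes p(1−p) at 0.25.
n = 0.25 × (z/E)² = 0.25 × (2.054/0.08)² = 164.80
Round up: n = 165.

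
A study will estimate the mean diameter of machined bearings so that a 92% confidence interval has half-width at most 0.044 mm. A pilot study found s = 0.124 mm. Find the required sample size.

25

For a mean, the margin of error is E = z·σ/√n, so n = (zσ/E)².
At 92% confidence, z = 1.751.
n = (1.751 × 0.124 / 0.044)² = 24.35
Round up: n = 25.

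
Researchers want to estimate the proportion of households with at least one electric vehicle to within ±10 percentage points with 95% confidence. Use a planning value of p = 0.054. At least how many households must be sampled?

20

For a proportion with margin E = 0.1 at 95% confidence, z = 1.960.
n = p̂(1−p̂)(z/E)² = 0.054 × 0.946 × (1.960/0.1)² = 19.62
Round up: n = 20.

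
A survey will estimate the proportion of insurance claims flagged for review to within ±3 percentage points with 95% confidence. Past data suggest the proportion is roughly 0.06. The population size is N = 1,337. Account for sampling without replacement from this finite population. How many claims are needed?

For a proportion with margin E = 0.03 at 95% confidence, z = 1.960.
n = p̂(1−p̂)(z/E)² = 0.06 × 0.94 × (1.960/0.03)² = 240.74 — call this n₀.
Finite-population correction with N = 1,337: n = n₀ / (1 + (n₀−1)/N) = 240.74 / 1.179 = 204.19
Round up: n = 205.

n = 205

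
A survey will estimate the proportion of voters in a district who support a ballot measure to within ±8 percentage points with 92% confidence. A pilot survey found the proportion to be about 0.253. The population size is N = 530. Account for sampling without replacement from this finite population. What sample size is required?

n = 78

For a proportion with margin E = 0.08 at 92% confidence, z = 1.751.
n = p̂(1−p̂)(z/E)² = 0.253 × 0.747 × (1.751/0.08)² = 90.54 — call this n₀.
Finite-population correction with N = 530: n = n₀ / (1 + (n₀−1)/N) = 90.54 / 1.169 = 77.45
Round up: n = 78.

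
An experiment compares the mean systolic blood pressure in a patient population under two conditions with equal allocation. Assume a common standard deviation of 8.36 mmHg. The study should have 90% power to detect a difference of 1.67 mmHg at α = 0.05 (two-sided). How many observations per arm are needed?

For two equal groups, n per group = 2·((z_{α/2} + z_β)·σ/δ)².
z_{α/2} = 1.960; z_β = 1.282 (power 90%).
n = 2 × (3.242 × 8.36 / 1.67)² = 2 × 263.39 = 526.78
Round up: n = 527 per group.

527 per group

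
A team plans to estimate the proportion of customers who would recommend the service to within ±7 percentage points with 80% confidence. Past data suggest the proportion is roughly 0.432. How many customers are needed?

83

For a proportion with margin E = 0.07 at 80% confidence, z = 1.282.
n = p̂(1−p̂)(z/E)² = 0.432 × 0.568 × (1.282/0.07)² = 82.30
Round up: n = 83.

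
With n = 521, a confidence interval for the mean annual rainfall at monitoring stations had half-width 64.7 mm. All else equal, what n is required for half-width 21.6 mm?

4675

Margin of error scales as 1/√n, so n₂ = n₁·(E₁/E₂)².
n₂ = 521 × (64.7/21.6)² = 521 × 8.972 = 4674.41
Round up: n₂ = 4675.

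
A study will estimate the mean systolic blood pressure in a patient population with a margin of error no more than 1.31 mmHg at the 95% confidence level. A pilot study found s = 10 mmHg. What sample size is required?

For a mean, the margin of error is E = z·σ/√n, so n = (zσ/E)².
At 95% confidence, z = 1.960.
n = (1.960 × 10 / 1.31)² = 223.86
Round up: n = 224.

224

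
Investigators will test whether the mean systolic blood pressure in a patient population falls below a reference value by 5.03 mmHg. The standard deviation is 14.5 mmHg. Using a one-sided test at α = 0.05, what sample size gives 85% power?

60

For a one-sample z-test, n = ((z_α + z_β)·σ/δ)².
z_α = 1.645 (one-sided α = 0.05); z_β = 1.036 (power 85% → β = 0.15).
n = (2.681 × 14.5 / 5.03)² = 59.73
Round up: n = 60.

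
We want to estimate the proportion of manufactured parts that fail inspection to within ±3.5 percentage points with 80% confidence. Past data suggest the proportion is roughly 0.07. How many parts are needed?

For a proportion with margin E = 0.035 at 80% confidence, z = 1.282.
n = p̂(1−p̂)(z/E)² = 0.07 × 0.93 × (1.282/0.035)² = 87.34
Round up: n = 88.

88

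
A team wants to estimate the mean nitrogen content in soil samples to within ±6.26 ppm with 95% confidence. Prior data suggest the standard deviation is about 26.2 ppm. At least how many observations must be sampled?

For a mean, the margin of error is E = z·σ/√n, so n = (zσ/E)².
At 95% confidence, z = 1.960.
n = (1.960 × 26.2 / 6.26)² = 67.29
Round up: n = 68.

68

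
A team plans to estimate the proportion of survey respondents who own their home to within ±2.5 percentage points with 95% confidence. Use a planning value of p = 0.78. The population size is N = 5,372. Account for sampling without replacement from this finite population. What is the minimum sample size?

882

For a proportion with margin E = 0.025 at 95% confidence, z = 1.960.
n = p̂(1−p̂)(z/E)² = 0.78 × 0.22 × (1.960/0.025)² = 1054.75 — call this n₀.
Finite-population correction with N = 5,372: n = n₀ / (1 + (n₀−1)/N) = 1054.75 / 1.196 = 881.90
Round up: n = 882.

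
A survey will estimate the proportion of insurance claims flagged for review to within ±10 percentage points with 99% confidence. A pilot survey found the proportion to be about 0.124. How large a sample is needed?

For a proportion with margin E = 0.1 at 99% confidence, z = 2.576.
n = p̂(1−p̂)(z/E)² = 0.124 × 0.876 × (2.576/0.1)² = 72.08
Round up: n = 73.

73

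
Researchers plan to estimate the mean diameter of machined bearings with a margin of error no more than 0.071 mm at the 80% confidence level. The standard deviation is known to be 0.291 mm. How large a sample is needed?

28

For a mean, the margin of error is E = z·σ/√n, so n = (zσ/E)².
At 80% confidence, z = 1.282.
n = (1.282 × 0.291 / 0.071)² = 27.61
Round up: n = 28.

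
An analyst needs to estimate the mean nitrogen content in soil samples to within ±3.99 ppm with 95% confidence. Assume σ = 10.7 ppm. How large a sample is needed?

For a mean, the margin of error is E = z·σ/√n, so n = (zσ/E)².
At 95% confidence, z = 1.960.
n = (1.960 × 10.7 / 3.99)² = 27.63
Round up: n = 28.

n = 28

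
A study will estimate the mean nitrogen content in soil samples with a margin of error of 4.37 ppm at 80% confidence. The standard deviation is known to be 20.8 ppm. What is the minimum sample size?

38

For a mean, the margin of error is E = z·σ/√n, so n = (zσ/E)².
At 80% confidence, z = 1.282.
n = (1.282 × 20.8 / 4.37)² = 37.23
Round up: n = 38.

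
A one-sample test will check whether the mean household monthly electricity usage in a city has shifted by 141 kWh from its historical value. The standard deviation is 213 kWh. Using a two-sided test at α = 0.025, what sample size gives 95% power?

For a one-sample z-test, n = ((z_{α/2} + z_β)·σ/δ)².
z_{α/2} = 2.241 (two-sided α = 0.025); z_β = 1.645 (power 95% → β = 0.05).
n = (3.886 × 213 / 141)² = 34.46
Round up: n = 35.

35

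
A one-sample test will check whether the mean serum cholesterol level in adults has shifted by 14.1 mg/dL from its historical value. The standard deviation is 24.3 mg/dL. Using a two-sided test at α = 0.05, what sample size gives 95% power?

n = 39

For a one-sample z-test, n = ((z_{α/2} + z_β)·σ/δ)².
z_{α/2} = 1.960 (two-sided α = 0.05); z_β = 1.645 (power 95% → β = 0.05).
n = (3.605 × 24.3 / 14.1)² = 38.60
Round up: n = 39.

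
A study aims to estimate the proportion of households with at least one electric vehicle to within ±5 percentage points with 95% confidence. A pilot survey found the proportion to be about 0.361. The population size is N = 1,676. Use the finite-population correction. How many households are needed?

For a proportion with margin E = 0.05 at 95% confidence, z = 1.960.
n = p̂(1−p̂)(z/E)² = 0.361 × 0.639 × (1.960/0.05)² = 354.47 — call this n₀.
Finite-population correction with N = 1,676: n = n₀ / (1 + (n₀−1)/N) = 354.47 / 1.211 = 292.71
Round up: n = 293.

293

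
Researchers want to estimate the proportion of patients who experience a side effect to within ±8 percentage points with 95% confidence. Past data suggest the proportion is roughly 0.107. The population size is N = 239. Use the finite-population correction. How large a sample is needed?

47

For a proportion with margin E = 0.08 at 95% confidence, z = 1.960.
n = p̂(1−p̂)(z/E)² = 0.107 × 0.893 × (1.960/0.08)² = 57.35 — call this n₀.
Finite-population correction with N = 239: n = n₀ / (1 + (n₀−1)/N) = 57.35 / 1.236 = 46.40
Round up: n = 47.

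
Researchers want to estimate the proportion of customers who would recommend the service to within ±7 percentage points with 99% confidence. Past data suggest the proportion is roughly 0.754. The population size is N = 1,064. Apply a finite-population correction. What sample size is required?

For a proportion with margin E = 0.07 at 99% confidence, z = 2.576.
n = p̂(1−p̂)(z/E)² = 0.754 × 0.246 × (2.576/0.07)² = 251.19 — call this n₀.
Finite-population correction with N = 1,064: n = n₀ / (1 + (n₀−1)/N) = 251.19 / 1.235 = 203.39
Round up: n = 204.

n = 204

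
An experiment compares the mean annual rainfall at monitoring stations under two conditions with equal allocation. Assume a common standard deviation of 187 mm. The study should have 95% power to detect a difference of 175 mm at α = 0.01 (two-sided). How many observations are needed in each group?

For two equal groups, n per group = 2·((z_{α/2} + z_β)·σ/δ)².
z_{α/2} = 2.576; z_β = 1.645 (power 95%).
n = 2 × (4.221 × 187 / 175)² = 2 × 20.34 = 40.68
Round up: n = 41 per group.

41 per group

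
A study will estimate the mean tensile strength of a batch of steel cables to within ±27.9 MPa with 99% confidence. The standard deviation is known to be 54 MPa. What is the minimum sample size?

25

For a mean, the margin of error is E = z·σ/√n, so n = (zσ/E)².
At 99% confidence, z = 2.576.
n = (2.576 × 54 / 27.9)² = 24.86
Round up: n = 25.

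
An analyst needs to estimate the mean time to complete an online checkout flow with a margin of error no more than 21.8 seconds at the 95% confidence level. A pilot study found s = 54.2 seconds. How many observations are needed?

24

For a mean, the margin of error is E = z·σ/√n, so n = (zσ/E)².
At 95% confidence, z = 1.960.
n = (1.960 × 54.2 / 21.8)² = 23.75
Round up: n = 24.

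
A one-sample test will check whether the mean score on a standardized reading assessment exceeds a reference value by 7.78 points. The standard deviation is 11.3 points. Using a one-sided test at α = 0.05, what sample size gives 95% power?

For a one-sample z-test, n = ((z_α + z_β)·σ/δ)².
z_α = 1.645 (one-sided α = 0.05); z_β = 1.645 (power 95% → β = 0.05).
n = (3.290 × 11.3 / 7.78)² = 22.83
Round up: n = 23.

23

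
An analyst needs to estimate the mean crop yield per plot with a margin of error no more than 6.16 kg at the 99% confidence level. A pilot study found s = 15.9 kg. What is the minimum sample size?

For a mean, the margin of error is E = z·σ/√n, so n = (zσ/E)².
At 99% confidence, z = 2.576.
n = (2.576 × 15.9 / 6.16)² = 44.21
Round up: n = 45.

n = 45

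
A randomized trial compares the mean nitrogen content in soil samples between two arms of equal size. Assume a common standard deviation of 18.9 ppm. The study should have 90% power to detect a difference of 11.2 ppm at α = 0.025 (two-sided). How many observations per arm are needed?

For two equal groups, n per group = 2·((z_{α/2} + z_β)·σ/δ)².
z_{α/2} = 2.241; z_β = 1.282 (power 90%).
n = 2 × (3.523 × 18.9 / 11.2)² = 2 × 35.34 = 70.68
Round up: n = 71 per group.

71 per group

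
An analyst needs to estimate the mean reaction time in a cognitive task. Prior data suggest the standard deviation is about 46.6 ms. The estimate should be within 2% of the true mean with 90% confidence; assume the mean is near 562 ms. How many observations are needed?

For a mean, the margin of error is E = z·σ/√n, so n = (zσ/E)².
At 90% confidence, z = 1.645.
E = 2% of 562 = 11.24 ms.
n = (1.645 × 46.6 / 11.24)² = 46.51
Round up: n = 47.

47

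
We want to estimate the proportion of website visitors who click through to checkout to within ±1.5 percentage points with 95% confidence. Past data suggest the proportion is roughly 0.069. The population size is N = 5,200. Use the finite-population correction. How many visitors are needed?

906

For a proportion with margin E = 0.015 at 95% confidence, z = 1.960.
n = p̂(1−p̂)(z/E)² = 0.069 × 0.931 × (1.960/0.015)² = 1096.80 — call this n₀.
Finite-population correction with N = 5,200: n = n₀ / (1 + (n₀−1)/N) = 1096.80 / 1.211 = 905.70
Round up: n = 906.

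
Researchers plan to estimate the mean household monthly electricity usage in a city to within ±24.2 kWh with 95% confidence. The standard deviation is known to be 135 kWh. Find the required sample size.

120

For a mean, the margin of error is E = z·σ/√n, so n = (zσ/E)².
At 95% confidence, z = 1.960.
n = (1.960 × 135 / 24.2)² = 119.55
Round up: n = 120.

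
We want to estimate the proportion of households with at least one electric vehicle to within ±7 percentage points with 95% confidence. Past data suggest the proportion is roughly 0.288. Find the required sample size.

161

For a proportion with margin E = 0.07 at 95% confidence, z = 1.960.
n = p̂(1−p̂)(z/E)² = 0.288 × 0.712 × (1.960/0.07)² = 160.76
Round up: n = 161.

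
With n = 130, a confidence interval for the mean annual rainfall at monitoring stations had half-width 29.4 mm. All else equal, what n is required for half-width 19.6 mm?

n = 293

Margin of error scales as 1/√n, so n₂ = n₁·(E₁/E₂)².
n₂ = 130 × (29.4/19.6)² = 130 × 2.25 = 292.50
Round up: n₂ = 293.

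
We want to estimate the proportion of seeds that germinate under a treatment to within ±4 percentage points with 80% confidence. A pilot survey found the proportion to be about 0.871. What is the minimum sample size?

n = 116

For a proportion with margin E = 0.04 at 80% confidence, z = 1.282.
n = p̂(1−p̂)(z/E)² = 0.871 × 0.129 × (1.282/0.04)² = 115.42
Round up: n = 116.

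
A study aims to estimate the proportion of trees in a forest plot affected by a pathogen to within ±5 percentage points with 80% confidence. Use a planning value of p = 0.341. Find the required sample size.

For a proportion with margin E = 0.05 at 80% confidence, z = 1.282.
n = p̂(1−p̂)(z/E)² = 0.341 × 0.659 × (1.282/0.05)² = 147.73
Round up: n = 148.

148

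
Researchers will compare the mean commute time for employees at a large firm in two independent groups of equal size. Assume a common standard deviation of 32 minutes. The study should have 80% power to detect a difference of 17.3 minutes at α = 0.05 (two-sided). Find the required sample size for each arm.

For two equal groups, n per group = 2·((z_{α/2} + z_β)·σ/δ)².
z_{α/2} = 1.960; z_β = 0.842 (power 80%).
n = 2 × (2.802 × 32 / 17.3)² = 2 × 26.86 = 53.72
Round up: n = 54 per group.

54 per group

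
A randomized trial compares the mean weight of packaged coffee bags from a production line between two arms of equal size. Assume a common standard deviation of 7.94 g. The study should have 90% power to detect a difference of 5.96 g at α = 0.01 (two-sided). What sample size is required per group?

For two equal groups, n per group = 2·((z_{α/2} + z_β)·σ/δ)².
z_{α/2} = 2.576; z_β = 1.282 (power 90%).
n = 2 × (3.858 × 7.94 / 5.96)² = 2 × 26.42 = 52.84
Round up: n = 53 per group.

53 per group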